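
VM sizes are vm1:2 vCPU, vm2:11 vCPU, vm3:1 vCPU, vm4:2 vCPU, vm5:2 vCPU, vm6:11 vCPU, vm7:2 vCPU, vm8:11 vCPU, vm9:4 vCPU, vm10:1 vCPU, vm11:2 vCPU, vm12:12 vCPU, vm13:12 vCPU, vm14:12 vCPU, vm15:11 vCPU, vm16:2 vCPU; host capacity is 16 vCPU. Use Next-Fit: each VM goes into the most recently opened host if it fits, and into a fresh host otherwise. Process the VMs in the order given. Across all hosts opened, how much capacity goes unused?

vm1 (2 vCPU) → host 1 (remaining 14 vCPU)
vm2 (11 vCPU) → host 1 (remaining 3 vCPU)
vm3 (1 vCPU) → host 1 (remaining 2 vCPU)
vm4 (2 vCPU) → host 1 (remaining 0 vCPU)
vm5 (2 vCPU) → host 2 (remaining 14 vCPU)
vm6 (11 vCPU) → host 2 (remaining 3 vCPU)
vm7 (2 vCPU) → host 2 (remaining 1 vCPU)
vm8 (11 vCPU) → host 3 (remaining 5 vCPU)
vm9 (4 vCPU) → host 3 (remaining 1 vCPU)
vm10 (1 vCPU) → host 3 (remaining 0 vCPU)
vm11 (2 vCPU) → host 4 (remaining 14 vCPU)
vm12 (12 vCPU) → host 4 (remaining 2 vCPU)
vm13 (12 vCPU) → host 5 (remaining 4 vCPU)
vm14 (12 vCPU) → host 6 (remaining 4 vCPU)
vm15 (11 vCPU) → host 7 (remaining 5 vCPU)
vm16 (2 vCPU) → host 7 (remaining 3 vCPU)
7 hosts × 16 vCPU = 112 vCPU; used 98 vCPU; unused 14 vCPU.

14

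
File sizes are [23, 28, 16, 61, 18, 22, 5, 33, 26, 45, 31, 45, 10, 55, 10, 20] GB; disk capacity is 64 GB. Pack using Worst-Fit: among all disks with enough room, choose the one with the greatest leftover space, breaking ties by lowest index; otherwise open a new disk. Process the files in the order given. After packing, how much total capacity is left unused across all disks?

128

Put 23 GB in disk 1; 41 GB remain.
Put 28 GB in disk 1; 13 GB remain.
Put 16 GB in disk 2; 48 GB remain.
Put 61 GB in disk 3; 3 GB remain.
Put 18 GB in disk 2; 30 GB remain.
Put 22 GB in disk 2; 8 GB remain.
Put 5 GB in disk 1; 8 GB remain.
Put 33 GB in disk 4; 31 GB remain.
Put 26 GB in disk 4; 5 GB remain.
Put 45 GB in disk 5; 19 GB remain.
Put 31 GB in disk 6; 33 GB remain.
Put 45 GB in disk 7; 19 GB remain.
Put 10 GB in disk 6; 23 GB remain.
Put 55 GB in disk 8; 9 GB remain.
Put 10 GB in disk 6; 13 GB remain.
Put 20 GB in disk 9; 44 GB remain.
9 disks × 64 GB = 576 GB; used 448 GB; unused 128 GB.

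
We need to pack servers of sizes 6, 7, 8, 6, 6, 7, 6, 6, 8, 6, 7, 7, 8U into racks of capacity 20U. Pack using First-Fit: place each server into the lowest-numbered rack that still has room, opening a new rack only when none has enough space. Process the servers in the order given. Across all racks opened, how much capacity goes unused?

12

6U → rack 1 (remaining 14U)
7U → rack 1 (remaining 7U)
8U → rack 2 (remaining 12U)
6U → rack 1 (remaining 1U)
6U → rack 2 (remaining 6U)
7U → rack 3 (remaining 13U)
6U → rack 2 (remaining 0U)
6U → rack 3 (remaining 7U)
8U → rack 4 (remaining 12U)
6U → rack 3 (remaining 1U)
7U → rack 4 (remaining 5U)
7U → rack 5 (remaining 13U)
8U → rack 5 (remaining 5U)
5 racks × 20U = 100U; used 88U; unused 12U.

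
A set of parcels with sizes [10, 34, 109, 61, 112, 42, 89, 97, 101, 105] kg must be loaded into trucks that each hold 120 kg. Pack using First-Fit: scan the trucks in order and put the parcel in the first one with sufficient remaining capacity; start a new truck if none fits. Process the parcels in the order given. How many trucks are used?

8 trucks

10 kg → truck 1 (remaining 110 kg)
34 kg → truck 1 (remaining 76 kg)
109 kg → truck 2 (remaining 11 kg)
61 kg → truck 1 (remaining 15 kg)
112 kg → truck 3 (remaining 8 kg)
42 kg → truck 4 (remaining 78 kg)
89 kg → truck 5 (remaining 31 kg)
97 kg → truck 6 (remaining 23 kg)
101 kg → truck 7 (remaining 19 kg)
105 kg → truck 8 (remaining 15 kg)
Final trucks: [10,34,61] [109] [112] [42] [89] [97] [101] [105].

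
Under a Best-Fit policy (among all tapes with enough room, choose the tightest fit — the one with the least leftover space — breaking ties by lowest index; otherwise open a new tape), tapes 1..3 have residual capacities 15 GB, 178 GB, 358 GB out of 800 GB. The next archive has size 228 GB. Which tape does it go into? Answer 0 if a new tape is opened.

Tapes with room: tape 3 (358 GB).
Tightest fit is tape 3 with 358 GB free.

3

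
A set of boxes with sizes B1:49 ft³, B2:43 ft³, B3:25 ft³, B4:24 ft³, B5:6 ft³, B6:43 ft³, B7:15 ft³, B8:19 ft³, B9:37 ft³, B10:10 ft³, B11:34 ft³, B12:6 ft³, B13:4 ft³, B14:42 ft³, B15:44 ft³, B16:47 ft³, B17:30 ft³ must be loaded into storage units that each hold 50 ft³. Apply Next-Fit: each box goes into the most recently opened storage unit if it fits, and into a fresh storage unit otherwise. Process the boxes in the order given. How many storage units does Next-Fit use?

11

Put B1 (49 ft³) in storage unit 1; 1 ft³ remain.
Put B2 (43 ft³) in storage unit 2; 7 ft³ remain.
Put B3 (25 ft³) in storage unit 3; 25 ft³ remain.
Put B4 (24 ft³) in storage unit 3; 1 ft³ remain.
Put B5 (6 ft³) in storage unit 4; 44 ft³ remain.
Put B6 (43 ft³) in storage unit 4; 1 ft³ remain.
Put B7 (15 ft³) in storage unit 5; 35 ft³ remain.
Put B8 (19 ft³) in storage unit 5; 16 ft³ remain.
Put B9 (37 ft³) in storage unit 6; 13 ft³ remain.
Put B10 (10 ft³) in storage unit 6; 3 ft³ remain.
Put B11 (34 ft³) in storage unit 7; 16 ft³ remain.
Put B12 (6 ft³) in storage unit 7; 10 ft³ remain.
Put B13 (4 ft³) in storage unit 7; 6 ft³ remain.
Put B14 (42 ft³) in storage unit 8; 8 ft³ remain.
Put B15 (44 ft³) in storage unit 9; 6 ft³ remain.
Put B16 (47 ft³) in storage unit 10; 3 ft³ remain.
Put B17 (30 ft³) in storage unit 11; 20 ft³ remain.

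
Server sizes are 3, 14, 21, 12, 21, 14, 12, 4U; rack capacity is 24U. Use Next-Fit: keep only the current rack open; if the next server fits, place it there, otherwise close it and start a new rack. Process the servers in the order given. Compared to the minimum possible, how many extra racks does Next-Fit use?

Next-Fit: [3,14] [21] [12] [21] [14] [12,4] → 6 racks.
Total size 101U; any packing needs at least ⌈101/24⌉ = 5 racks.
An optimal packing achieves that bound: [21,3] [21] [14,4] [14] [12,12] → 5 racks.
Excess: 6 − 5 = 1.

1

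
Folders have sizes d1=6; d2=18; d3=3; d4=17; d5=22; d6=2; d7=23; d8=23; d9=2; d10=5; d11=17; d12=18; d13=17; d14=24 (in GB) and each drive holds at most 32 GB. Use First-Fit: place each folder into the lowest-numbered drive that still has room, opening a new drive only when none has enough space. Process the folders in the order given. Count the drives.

drive 1: place d1 (6 GB), 26 GB left
drive 1: place d2 (18 GB), 8 GB left
drive 1: place d3 (3 GB), 5 GB left
drive 2: place d4 (17 GB), 15 GB left
drive 3: place d5 (22 GB), 10 GB left
drive 1: place d6 (2 GB), 3 GB left
drive 4: place d7 (23 GB), 9 GB left
drive 5: place d8 (23 GB), 9 GB left
drive 1: place d9 (2 GB), 1 GB left
drive 2: place d10 (5 GB), 10 GB left
drive 6: place d11 (17 GB), 15 GB left
drive 7: place d12 (18 GB), 14 GB left
drive 8: place d13 (17 GB), 15 GB left
drive 9: place d14 (24 GB), 8 GB left

9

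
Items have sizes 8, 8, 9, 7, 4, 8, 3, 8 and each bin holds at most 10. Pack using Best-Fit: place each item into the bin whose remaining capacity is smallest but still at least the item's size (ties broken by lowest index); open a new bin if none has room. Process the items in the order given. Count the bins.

8 → bin 1 (remaining 2)
8 → bin 2 (remaining 2)
9 → bin 3 (remaining 1)
7 → bin 4 (remaining 3)
4 → bin 5 (remaining 6)
8 → bin 6 (remaining 2)
3 → bin 4 (remaining 0)
8 → bin 7 (remaining 2)
Final bins: [8] [8] [9] [7,3] [4] [8] [8].

7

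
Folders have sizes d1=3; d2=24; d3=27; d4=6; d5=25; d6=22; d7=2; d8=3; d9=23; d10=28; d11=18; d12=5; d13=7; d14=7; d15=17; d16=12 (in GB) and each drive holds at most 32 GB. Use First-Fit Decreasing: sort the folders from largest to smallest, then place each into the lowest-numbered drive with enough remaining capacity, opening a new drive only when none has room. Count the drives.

Sorted descending: 28, 27, 25, 24, 23, 22, 18, 17, 12, 7, 7, 6, 5, 3, 3, 2.
drive 1: place 28 GB, 4 GB left
drive 2: place 27 GB, 5 GB left
drive 3: place 25 GB, 7 GB left
drive 4: place 24 GB, 8 GB left
drive 5: place 23 GB, 9 GB left
drive 6: place 22 GB, 10 GB left
drive 7: place 18 GB, 14 GB left
drive 8: place 17 GB, 15 GB left
drive 7: place 12 GB, 2 GB left
drive 3: place 7 GB, 0 GB left
drive 4: place 7 GB, 1 GB left
drive 5: place 6 GB, 3 GB left
drive 2: place 5 GB, 0 GB left
drive 1: place 3 GB, 1 GB left
drive 5: place 3 GB, 0 GB left
drive 6: place 2 GB, 8 GB left
Final drives: [28,3] [27,5] [25,7] [24,7] [23,6,3] [22,2] [18,12] [17].

8 drives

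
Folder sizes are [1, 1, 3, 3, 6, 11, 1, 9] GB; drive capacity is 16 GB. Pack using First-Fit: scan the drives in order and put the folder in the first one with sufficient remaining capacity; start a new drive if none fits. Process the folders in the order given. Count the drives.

1 GB → drive 1 (remaining 15 GB)
1 GB → drive 1 (remaining 14 GB)
3 GB → drive 1 (remaining 11 GB)
3 GB → drive 1 (remaining 8 GB)
6 GB → drive 1 (remaining 2 GB)
11 GB → drive 2 (remaining 5 GB)
1 GB → drive 1 (remaining 1 GB)
9 GB → drive 3 (remaining 7 GB)

3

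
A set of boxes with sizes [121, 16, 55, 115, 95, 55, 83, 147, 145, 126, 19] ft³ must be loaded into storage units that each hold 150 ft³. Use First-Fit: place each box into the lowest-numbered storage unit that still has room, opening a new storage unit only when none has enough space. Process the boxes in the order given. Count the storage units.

7 storage units

storage unit 1: place 121 ft³, 29 ft³ left
storage unit 1: place 16 ft³, 13 ft³ left
storage unit 2: place 55 ft³, 95 ft³ left
storage unit 3: place 115 ft³, 35 ft³ left
storage unit 2: place 95 ft³, 0 ft³ left
storage unit 4: place 55 ft³, 95 ft³ left
storage unit 4: place 83 ft³, 12 ft³ left
storage unit 5: place 147 ft³, 3 ft³ left
storage unit 6: place 145 ft³, 5 ft³ left
storage unit 7: place 126 ft³, 24 ft³ left
storage unit 3: place 19 ft³, 16 ft³ left
Final storage units: [121,16] [55,95] [115,19] [55,83] [147] [145] [126].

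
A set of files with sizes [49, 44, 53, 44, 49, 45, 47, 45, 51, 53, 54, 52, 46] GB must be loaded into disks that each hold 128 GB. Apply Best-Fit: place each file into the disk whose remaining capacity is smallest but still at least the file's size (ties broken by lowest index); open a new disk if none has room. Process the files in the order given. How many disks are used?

7

49 GB → disk 1 (remaining 79 GB)
44 GB → disk 1 (remaining 35 GB)
53 GB → disk 2 (remaining 75 GB)
44 GB → disk 2 (remaining 31 GB)
49 GB → disk 3 (remaining 79 GB)
45 GB → disk 3 (remaining 34 GB)
47 GB → disk 4 (remaining 81 GB)
45 GB → disk 4 (remaining 36 GB)
51 GB → disk 5 (remaining 77 GB)
53 GB → disk 5 (remaining 24 GB)
54 GB → disk 6 (remaining 74 GB)
52 GB → disk 6 (remaining 22 GB)
46 GB → disk 7 (remaining 82 GB)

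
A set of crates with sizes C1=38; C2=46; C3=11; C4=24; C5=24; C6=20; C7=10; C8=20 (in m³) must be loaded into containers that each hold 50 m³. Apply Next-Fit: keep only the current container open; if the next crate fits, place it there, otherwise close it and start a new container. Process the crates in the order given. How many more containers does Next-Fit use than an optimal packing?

Next-Fit: [38] [46] [11,24] [24,20] [10,20] → 5 containers.
Total size 193 m³; any packing needs at least ⌈193/50⌉ = 4 containers.
An optimal packing achieves that bound: [46] [38,11] [24,24] [20,20,10] → 4 containers.
Excess: 5 − 4 = 1.

1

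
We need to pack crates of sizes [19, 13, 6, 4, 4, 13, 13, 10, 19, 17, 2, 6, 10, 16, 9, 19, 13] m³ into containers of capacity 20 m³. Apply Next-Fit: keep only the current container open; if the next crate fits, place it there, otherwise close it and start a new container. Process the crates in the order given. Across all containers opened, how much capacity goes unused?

67

Put 19 m³ in container 1; 1 m³ remain.
Put 13 m³ in container 2; 7 m³ remain.
Put 6 m³ in container 2; 1 m³ remain.
Put 4 m³ in container 3; 16 m³ remain.
Put 4 m³ in container 3; 12 m³ remain.
Put 13 m³ in container 4; 7 m³ remain.
Put 13 m³ in container 5; 7 m³ remain.
Put 10 m³ in container 6; 10 m³ remain.
Put 19 m³ in container 7; 1 m³ remain.
Put 17 m³ in container 8; 3 m³ remain.
Put 2 m³ in container 8; 1 m³ remain.
Put 6 m³ in container 9; 14 m³ remain.
Put 10 m³ in container 9; 4 m³ remain.
Put 16 m³ in container 10; 4 m³ remain.
Put 9 m³ in container 11; 11 m³ remain.
Put 19 m³ in container 12; 1 m³ remain.
Put 13 m³ in container 13; 7 m³ remain.
13 containers × 20 m³ = 260 m³; used 193 m³; unused 67 m³.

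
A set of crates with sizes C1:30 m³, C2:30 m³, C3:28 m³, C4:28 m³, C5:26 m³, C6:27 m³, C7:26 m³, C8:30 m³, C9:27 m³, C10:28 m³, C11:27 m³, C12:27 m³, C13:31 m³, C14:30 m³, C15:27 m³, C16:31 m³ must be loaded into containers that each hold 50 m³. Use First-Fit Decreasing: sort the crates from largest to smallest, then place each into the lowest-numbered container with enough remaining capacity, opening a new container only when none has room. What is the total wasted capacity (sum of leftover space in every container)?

347

Sorted descending: 31, 31, 30, 30, 30, 30, 28, 28, 28, 27, 27, 27, 27, 27, 26, 26.
31 m³ → container 1 (remaining 19 m³)
31 m³ → container 2 (remaining 19 m³)
30 m³ → container 3 (remaining 20 m³)
30 m³ → container 4 (remaining 20 m³)
30 m³ → container 5 (remaining 20 m³)
30 m³ → container 6 (remaining 20 m³)
28 m³ → container 7 (remaining 22 m³)
28 m³ → container 8 (remaining 22 m³)
28 m³ → container 9 (remaining 22 m³)
27 m³ → container 10 (remaining 23 m³)
27 m³ → container 11 (remaining 23 m³)
27 m³ → container 12 (remaining 23 m³)
27 m³ → container 13 (remaining 23 m³)
27 m³ → container 14 (remaining 23 m³)
26 m³ → container 15 (remaining 24 m³)
26 m³ → container 16 (remaining 24 m³)
16 containers × 50 m³ = 800 m³; used 453 m³; unused 347 m³.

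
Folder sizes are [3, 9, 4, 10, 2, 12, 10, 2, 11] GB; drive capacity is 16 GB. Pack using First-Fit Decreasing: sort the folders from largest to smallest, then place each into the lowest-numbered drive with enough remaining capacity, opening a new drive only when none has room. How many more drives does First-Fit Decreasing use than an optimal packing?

0

First-Fit Decreasing: [12,4] [11,3,2] [10,2] [10] [9] → 5 drives.
5 folders exceed 8 GB (half the capacity), and no two of those can share a drive, so at least 5 drives are needed.
So 5 is already optimal.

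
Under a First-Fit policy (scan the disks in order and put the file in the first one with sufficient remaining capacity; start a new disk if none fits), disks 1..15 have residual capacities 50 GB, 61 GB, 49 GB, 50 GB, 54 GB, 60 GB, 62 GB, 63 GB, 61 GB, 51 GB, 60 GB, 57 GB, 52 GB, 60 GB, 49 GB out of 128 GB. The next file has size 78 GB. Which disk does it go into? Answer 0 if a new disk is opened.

0

No disk has ≥ 78 GB free, so a new disk is opened.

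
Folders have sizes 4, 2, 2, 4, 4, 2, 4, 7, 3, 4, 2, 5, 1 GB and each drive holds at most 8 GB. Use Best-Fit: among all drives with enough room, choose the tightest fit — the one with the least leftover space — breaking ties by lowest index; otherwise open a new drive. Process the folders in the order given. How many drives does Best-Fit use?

Put 4 GB in drive 1; 4 GB remain.
Put 2 GB in drive 1; 2 GB remain.
Put 2 GB in drive 1; 0 GB remain.
Put 4 GB in drive 2; 4 GB remain.
Put 4 GB in drive 2; 0 GB remain.
Put 2 GB in drive 3; 6 GB remain.
Put 4 GB in drive 3; 2 GB remain.
Put 7 GB in drive 4; 1 GB remain.
Put 3 GB in drive 5; 5 GB remain.
Put 4 GB in drive 5; 1 GB remain.
Put 2 GB in drive 3; 0 GB remain.
Put 5 GB in drive 6; 3 GB remain.
Put 1 GB in drive 4; 0 GB remain.
Final drives: [4,2,2] [4,4] [2,4,2] [7,1] [3,4] [5].

6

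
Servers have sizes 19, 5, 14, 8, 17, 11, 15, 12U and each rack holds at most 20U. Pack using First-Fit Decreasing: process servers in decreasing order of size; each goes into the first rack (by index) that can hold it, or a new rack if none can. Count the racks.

Sorted descending: 19, 17, 15, 14, 12, 11, 8, 5.
rack 1: place 19U, 1U left
rack 2: place 17U, 3U left
rack 3: place 15U, 5U left
rack 4: place 14U, 6U left
rack 5: place 12U, 8U left
rack 6: place 11U, 9U left
rack 5: place 8U, 0U left
rack 3: place 5U, 0U left

6 racks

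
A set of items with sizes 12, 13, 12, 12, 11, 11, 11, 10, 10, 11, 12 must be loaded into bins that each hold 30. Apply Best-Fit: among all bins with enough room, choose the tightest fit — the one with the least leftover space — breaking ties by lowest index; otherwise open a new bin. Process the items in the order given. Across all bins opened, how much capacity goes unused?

55

bin 1: place 12, 18 left
bin 1: place 13, 5 left
bin 2: place 12, 18 left
bin 2: place 12, 6 left
bin 3: place 11, 19 left
bin 3: place 11, 8 left
bin 4: place 11, 19 left
bin 4: place 10, 9 left
bin 5: place 10, 20 left
bin 5: place 11, 9 left
bin 6: place 12, 18 left
6 bins × 30 = 180; used 125; unused 55.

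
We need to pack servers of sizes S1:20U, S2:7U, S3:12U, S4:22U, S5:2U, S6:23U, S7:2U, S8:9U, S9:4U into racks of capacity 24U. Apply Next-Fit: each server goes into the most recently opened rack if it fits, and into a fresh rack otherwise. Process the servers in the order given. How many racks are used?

rack 1: place S1 (20U), 4U left
rack 2: place S2 (7U), 17U left
rack 2: place S3 (12U), 5U left
rack 3: place S4 (22U), 2U left
rack 3: place S5 (2U), 0U left
rack 4: place S6 (23U), 1U left
rack 5: place S7 (2U), 22U left
rack 5: place S8 (9U), 13U left
rack 5: place S9 (4U), 9U left
Final racks: [20] [7,12] [22,2] [23] [2,9,4].

5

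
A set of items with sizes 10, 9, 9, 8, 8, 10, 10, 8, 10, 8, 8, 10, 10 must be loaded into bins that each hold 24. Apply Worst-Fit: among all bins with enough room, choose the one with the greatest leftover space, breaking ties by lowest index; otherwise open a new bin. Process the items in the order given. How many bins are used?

7 bins

bin 1: place 10, 14 left
bin 1: place 9, 5 left
bin 2: place 9, 15 left
bin 2: place 8, 7 left
bin 3: place 8, 16 left
bin 3: place 10, 6 left
bin 4: place 10, 14 left
bin 4: place 8, 6 left
bin 5: place 10, 14 left
bin 5: place 8, 6 left
bin 6: place 8, 16 left
bin 6: place 10, 6 left
bin 7: place 10, 14 left
Final bins: [10,9] [9,8] [8,10] [10,8] [10,8] [8,10] [10].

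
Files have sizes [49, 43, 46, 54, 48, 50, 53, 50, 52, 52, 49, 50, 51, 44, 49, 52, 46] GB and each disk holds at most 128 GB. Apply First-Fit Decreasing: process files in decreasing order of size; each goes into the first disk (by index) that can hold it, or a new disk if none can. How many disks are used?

9 disks

Sorted descending: 54, 53, 52, 52, 52, 51, 50, 50, 50, 49, 49, 49, 48, 46, 46, 44, 43.
54 GB → disk 1 (remaining 74 GB)
53 GB → disk 1 (remaining 21 GB)
52 GB → disk 2 (remaining 76 GB)
52 GB → disk 2 (remaining 24 GB)
52 GB → disk 3 (remaining 76 GB)
51 GB → disk 3 (remaining 25 GB)
50 GB → disk 4 (remaining 78 GB)
50 GB → disk 4 (remaining 28 GB)
50 GB → disk 5 (remaining 78 GB)
49 GB → disk 5 (remaining 29 GB)
49 GB → disk 6 (remaining 79 GB)
49 GB → disk 6 (remaining 30 GB)
48 GB → disk 7 (remaining 80 GB)
46 GB → disk 7 (remaining 34 GB)
46 GB → disk 8 (remaining 82 GB)
44 GB → disk 8 (remaining 38 GB)
43 GB → disk 9 (remaining 85 GB)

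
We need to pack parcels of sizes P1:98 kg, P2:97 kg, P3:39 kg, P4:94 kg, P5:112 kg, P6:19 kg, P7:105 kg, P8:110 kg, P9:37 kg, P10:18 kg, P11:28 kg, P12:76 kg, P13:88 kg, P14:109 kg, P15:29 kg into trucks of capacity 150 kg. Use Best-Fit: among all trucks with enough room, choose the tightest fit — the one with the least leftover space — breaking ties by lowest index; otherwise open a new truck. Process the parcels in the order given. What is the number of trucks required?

9 trucks

P1 (98 kg) → truck 1 (remaining 52 kg)
P2 (97 kg) → truck 2 (remaining 53 kg)
P3 (39 kg) → truck 1 (remaining 13 kg)
P4 (94 kg) → truck 3 (remaining 56 kg)
P5 (112 kg) → truck 4 (remaining 38 kg)
P6 (19 kg) → truck 4 (remaining 19 kg)
P7 (105 kg) → truck 5 (remaining 45 kg)
P8 (110 kg) → truck 6 (remaining 40 kg)
P9 (37 kg) → truck 6 (remaining 3 kg)
P10 (18 kg) → truck 4 (remaining 1 kg)
P11 (28 kg) → truck 5 (remaining 17 kg)
P12 (76 kg) → truck 7 (remaining 74 kg)
P13 (88 kg) → truck 8 (remaining 62 kg)
P14 (109 kg) → truck 9 (remaining 41 kg)
P15 (29 kg) → truck 9 (remaining 12 kg)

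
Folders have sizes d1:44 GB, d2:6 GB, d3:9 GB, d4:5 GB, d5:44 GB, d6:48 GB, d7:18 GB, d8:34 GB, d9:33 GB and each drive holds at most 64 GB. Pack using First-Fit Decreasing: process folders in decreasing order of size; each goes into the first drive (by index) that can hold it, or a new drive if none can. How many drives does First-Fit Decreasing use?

Sorted descending: 48, 44, 44, 34, 33, 18, 9, 6, 5.
48 GB → drive 1 (remaining 16 GB)
44 GB → drive 2 (remaining 20 GB)
44 GB → drive 3 (remaining 20 GB)
34 GB → drive 4 (remaining 30 GB)
33 GB → drive 5 (remaining 31 GB)
18 GB → drive 2 (remaining 2 GB)
9 GB → drive 1 (remaining 7 GB)
6 GB → drive 1 (remaining 1 GB)
5 GB → drive 3 (remaining 15 GB)
Final drives: [48,9,6] [44,18] [44,5] [34] [33].

5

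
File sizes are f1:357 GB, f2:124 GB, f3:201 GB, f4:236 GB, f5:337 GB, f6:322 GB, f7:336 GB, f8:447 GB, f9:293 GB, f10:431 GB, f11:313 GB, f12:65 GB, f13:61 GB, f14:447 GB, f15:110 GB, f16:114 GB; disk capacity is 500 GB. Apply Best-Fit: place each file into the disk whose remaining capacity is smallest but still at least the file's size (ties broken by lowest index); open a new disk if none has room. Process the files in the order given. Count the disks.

10 disks

disk 1: place f1 (357 GB), 143 GB left
disk 1: place f2 (124 GB), 19 GB left
disk 2: place f3 (201 GB), 299 GB left
disk 2: place f4 (236 GB), 63 GB left
disk 3: place f5 (337 GB), 163 GB left
disk 4: place f6 (322 GB), 178 GB left
disk 5: place f7 (336 GB), 164 GB left
disk 6: place f8 (447 GB), 53 GB left
disk 7: place f9 (293 GB), 207 GB left
disk 8: place f10 (431 GB), 69 GB left
disk 9: place f11 (313 GB), 187 GB left
disk 8: place f12 (65 GB), 4 GB left
disk 2: place f13 (61 GB), 2 GB left
disk 10: place f14 (447 GB), 53 GB left
disk 3: place f15 (110 GB), 53 GB left
disk 5: place f16 (114 GB), 50 GB left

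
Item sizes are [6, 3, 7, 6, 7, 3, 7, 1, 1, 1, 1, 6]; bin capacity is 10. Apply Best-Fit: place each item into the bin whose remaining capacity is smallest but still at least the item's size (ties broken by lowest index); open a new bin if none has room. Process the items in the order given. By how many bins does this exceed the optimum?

0

Best-Fit: [6,3,1] [7,3] [6] [7,1,1,1] [7] [6] → 6 bins.
6 items exceed 5 (half the capacity), and no two of those can share a bin, so at least 6 bins are needed.
So 6 is already optimal.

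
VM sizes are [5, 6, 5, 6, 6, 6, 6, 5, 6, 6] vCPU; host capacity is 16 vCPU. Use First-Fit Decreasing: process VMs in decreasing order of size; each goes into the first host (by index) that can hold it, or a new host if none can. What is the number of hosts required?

Sorted descending: 6, 6, 6, 6, 6, 6, 6, 5, 5, 5.
Put 6 vCPU in host 1; 10 vCPU remain.
Put 6 vCPU in host 1; 4 vCPU remain.
Put 6 vCPU in host 2; 10 vCPU remain.
Put 6 vCPU in host 2; 4 vCPU remain.
Put 6 vCPU in host 3; 10 vCPU remain.
Put 6 vCPU in host 3; 4 vCPU remain.
Put 6 vCPU in host 4; 10 vCPU remain.
Put 5 vCPU in host 4; 5 vCPU remain.
Put 5 vCPU in host 4; 0 vCPU remain.
Put 5 vCPU in host 5; 11 vCPU remain.

5 hosts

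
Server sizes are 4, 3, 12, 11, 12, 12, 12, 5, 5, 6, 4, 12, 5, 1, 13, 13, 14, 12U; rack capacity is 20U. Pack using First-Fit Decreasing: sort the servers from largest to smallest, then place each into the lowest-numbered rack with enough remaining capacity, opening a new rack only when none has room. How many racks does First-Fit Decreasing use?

10

Sorted descending: 14, 13, 13, 12, 12, 12, 12, 12, 12, 11, 6, 5, 5, 5, 4, 4, 3, 1.
14U → rack 1 (remaining 6U)
13U → rack 2 (remaining 7U)
13U → rack 3 (remaining 7U)
12U → rack 4 (remaining 8U)
12U → rack 5 (remaining 8U)
12U → rack 6 (remaining 8U)
12U → rack 7 (remaining 8U)
12U → rack 8 (remaining 8U)
12U → rack 9 (remaining 8U)
11U → rack 10 (remaining 9U)
6U → rack 1 (remaining 0U)
5U → rack 2 (remaining 2U)
5U → rack 3 (remaining 2U)
5U → rack 4 (remaining 3U)
4U → rack 5 (remaining 4U)
4U → rack 5 (remaining 0U)
3U → rack 4 (remaining 0U)
1U → rack 2 (remaining 1U)
Final racks: [14,6] [13,5,1] [13,5] [12,5,3] [12,4,4] [12] [12] [12] [12] [11].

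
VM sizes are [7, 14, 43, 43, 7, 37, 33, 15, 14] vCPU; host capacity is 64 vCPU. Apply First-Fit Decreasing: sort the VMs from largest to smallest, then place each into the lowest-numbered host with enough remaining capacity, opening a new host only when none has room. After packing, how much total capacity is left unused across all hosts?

43

Sorted descending: 43, 43, 37, 33, 15, 14, 14, 7, 7.
Put 43 vCPU in host 1; 21 vCPU remain.
Put 43 vCPU in host 2; 21 vCPU remain.
Put 37 vCPU in host 3; 27 vCPU remain.
Put 33 vCPU in host 4; 31 vCPU remain.
Put 15 vCPU in host 1; 6 vCPU remain.
Put 14 vCPU in host 2; 7 vCPU remain.
Put 14 vCPU in host 3; 13 vCPU remain.
Put 7 vCPU in host 2; 0 vCPU remain.
Put 7 vCPU in host 3; 6 vCPU remain.
4 hosts × 64 vCPU = 256 vCPU; used 213 vCPU; unused 43 vCPU.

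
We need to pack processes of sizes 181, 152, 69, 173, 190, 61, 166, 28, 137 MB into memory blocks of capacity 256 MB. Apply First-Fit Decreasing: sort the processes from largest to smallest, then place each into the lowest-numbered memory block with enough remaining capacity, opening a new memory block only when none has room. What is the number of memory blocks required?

6 memory blocks

Sorted descending: 190, 181, 173, 166, 152, 137, 69, 61, 28.
Put 190 MB in memory block 1; 66 MB remain.
Put 181 MB in memory block 2; 75 MB remain.
Put 173 MB in memory block 3; 83 MB remain.
Put 166 MB in memory block 4; 90 MB remain.
Put 152 MB in memory block 5; 104 MB remain.
Put 137 MB in memory block 6; 119 MB remain.
Put 69 MB in memory block 2; 6 MB remain.
Put 61 MB in memory block 1; 5 MB remain.
Put 28 MB in memory block 3; 55 MB remain.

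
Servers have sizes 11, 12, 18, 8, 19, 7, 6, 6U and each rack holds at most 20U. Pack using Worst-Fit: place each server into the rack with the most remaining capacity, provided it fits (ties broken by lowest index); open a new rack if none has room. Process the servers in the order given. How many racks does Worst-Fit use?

rack 1: place 11U, 9U left
rack 2: place 12U, 8U left
rack 3: place 18U, 2U left
rack 1: place 8U, 1U left
rack 4: place 19U, 1U left
rack 2: place 7U, 1U left
rack 5: place 6U, 14U left
rack 5: place 6U, 8U left

5 racks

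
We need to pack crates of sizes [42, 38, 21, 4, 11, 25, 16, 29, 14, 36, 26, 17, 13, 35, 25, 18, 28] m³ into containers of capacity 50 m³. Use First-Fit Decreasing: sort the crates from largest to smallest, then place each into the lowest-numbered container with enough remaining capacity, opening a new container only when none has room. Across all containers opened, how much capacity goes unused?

Sorted descending: 42, 38, 36, 35, 29, 28, 26, 25, 25, 21, 18, 17, 16, 14, 13, 11, 4.
container 1: place 42 m³, 8 m³ left
container 2: place 38 m³, 12 m³ left
container 3: place 36 m³, 14 m³ left
container 4: place 35 m³, 15 m³ left
container 5: place 29 m³, 21 m³ left
container 6: place 28 m³, 22 m³ left
container 7: place 26 m³, 24 m³ left
container 8: place 25 m³, 25 m³ left
container 8: place 25 m³, 0 m³ left
container 5: place 21 m³, 0 m³ left
container 6: place 18 m³, 4 m³ left
container 7: place 17 m³, 7 m³ left
container 9: place 16 m³, 34 m³ left
container 3: place 14 m³, 0 m³ left
container 4: place 13 m³, 2 m³ left
container 2: place 11 m³, 1 m³ left
container 1: place 4 m³, 4 m³ left
9 containers × 50 m³ = 450 m³; used 398 m³; unused 52 m³.

52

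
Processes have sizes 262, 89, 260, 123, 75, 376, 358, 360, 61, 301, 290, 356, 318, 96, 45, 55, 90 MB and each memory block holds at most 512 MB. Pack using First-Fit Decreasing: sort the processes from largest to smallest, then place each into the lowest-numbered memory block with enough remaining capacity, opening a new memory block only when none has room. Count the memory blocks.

Sorted descending: 376, 360, 358, 356, 318, 301, 290, 262, 260, 123, 96, 90, 89, 75, 61, 55, 45.
Put 376 MB in memory block 1; 136 MB remain.
Put 360 MB in memory block 2; 152 MB remain.
Put 358 MB in memory block 3; 154 MB remain.
Put 356 MB in memory block 4; 156 MB remain.
Put 318 MB in memory block 5; 194 MB remain.
Put 301 MB in memory block 6; 211 MB remain.
Put 290 MB in memory block 7; 222 MB remain.
Put 262 MB in memory block 8; 250 MB remain.
Put 260 MB in memory block 9; 252 MB remain.
Put 123 MB in memory block 1; 13 MB remain.
Put 96 MB in memory block 2; 56 MB remain.
Put 90 MB in memory block 3; 64 MB remain.
Put 89 MB in memory block 4; 67 MB remain.
Put 75 MB in memory block 5; 119 MB remain.
Put 61 MB in memory block 3; 3 MB remain.
Put 55 MB in memory block 2; 1 MB remain.
Put 45 MB in memory block 4; 22 MB remain.

9 memory blocks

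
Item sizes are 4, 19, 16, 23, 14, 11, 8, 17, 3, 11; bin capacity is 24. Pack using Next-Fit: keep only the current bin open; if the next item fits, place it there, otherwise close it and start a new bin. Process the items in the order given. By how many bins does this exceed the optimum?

Next-Fit: [4,19] [16] [23] [14] [11,8] [17,3] [11] → 7 bins.
Total size 126; any packing needs at least ⌈126/24⌉ = 6 bins.
An optimal packing achieves that bound: [23] [19,4] [17,3] [16,8] [14] [11,11] → 6 bins.
Excess: 7 − 6 = 1.

1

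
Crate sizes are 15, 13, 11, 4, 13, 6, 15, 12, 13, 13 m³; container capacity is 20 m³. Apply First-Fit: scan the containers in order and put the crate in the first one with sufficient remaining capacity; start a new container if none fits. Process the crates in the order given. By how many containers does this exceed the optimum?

First-Fit: [15,4] [13,6] [11] [13] [15] [12] [13] [13] → 8 containers.
8 crates exceed 10 m³ (half the capacity), and no two of those can share a container, so at least 8 containers are needed.
So 8 is already optimal.

0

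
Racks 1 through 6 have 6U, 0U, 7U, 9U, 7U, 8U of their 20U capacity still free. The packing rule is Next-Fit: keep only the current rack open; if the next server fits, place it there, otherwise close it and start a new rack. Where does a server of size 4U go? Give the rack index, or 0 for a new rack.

6

Next-Fit only looks at rack 6, which has 8U free.
4U fits there.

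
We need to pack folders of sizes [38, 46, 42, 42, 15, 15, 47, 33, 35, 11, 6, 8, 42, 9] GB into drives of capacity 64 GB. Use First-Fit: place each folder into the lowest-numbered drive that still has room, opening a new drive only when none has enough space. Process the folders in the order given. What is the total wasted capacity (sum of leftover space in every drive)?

drive 1: place 38 GB, 26 GB left
drive 2: place 46 GB, 18 GB left
drive 3: place 42 GB, 22 GB left
drive 4: place 42 GB, 22 GB left
drive 1: place 15 GB, 11 GB left
drive 2: place 15 GB, 3 GB left
drive 5: place 47 GB, 17 GB left
drive 6: place 33 GB, 31 GB left
drive 7: place 35 GB, 29 GB left
drive 1: place 11 GB, 0 GB left
drive 3: place 6 GB, 16 GB left
drive 3: place 8 GB, 8 GB left
drive 8: place 42 GB, 22 GB left
drive 4: place 9 GB, 13 GB left
8 drives × 64 GB = 512 GB; used 389 GB; unused 123 GB.

123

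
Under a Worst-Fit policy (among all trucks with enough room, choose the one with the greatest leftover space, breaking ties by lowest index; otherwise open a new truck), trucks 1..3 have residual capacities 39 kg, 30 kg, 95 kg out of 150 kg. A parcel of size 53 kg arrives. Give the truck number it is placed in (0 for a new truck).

3

Trucks with room: truck 3 (95 kg).
Most room is truck 3 with 95 kg free.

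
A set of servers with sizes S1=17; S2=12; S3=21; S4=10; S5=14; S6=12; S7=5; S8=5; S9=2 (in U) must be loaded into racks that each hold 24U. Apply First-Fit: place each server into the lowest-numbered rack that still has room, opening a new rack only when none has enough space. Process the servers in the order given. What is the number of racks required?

5

S1 (17U) → rack 1 (remaining 7U)
S2 (12U) → rack 2 (remaining 12U)
S3 (21U) → rack 3 (remaining 3U)
S4 (10U) → rack 2 (remaining 2U)
S5 (14U) → rack 4 (remaining 10U)
S6 (12U) → rack 5 (remaining 12U)
S7 (5U) → rack 1 (remaining 2U)
S8 (5U) → rack 4 (remaining 5U)
S9 (2U) → rack 1 (remaining 0U)
Final racks: [17,5,2] [12,10] [21] [14,5] [12].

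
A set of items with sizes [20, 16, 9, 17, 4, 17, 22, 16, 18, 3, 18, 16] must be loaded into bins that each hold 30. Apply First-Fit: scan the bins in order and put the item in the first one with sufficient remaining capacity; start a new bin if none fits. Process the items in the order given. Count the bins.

20 → bin 1 (remaining 10)
16 → bin 2 (remaining 14)
9 → bin 1 (remaining 1)
17 → bin 3 (remaining 13)
4 → bin 2 (remaining 10)
17 → bin 4 (remaining 13)
22 → bin 5 (remaining 8)
16 → bin 6 (remaining 14)
18 → bin 7 (remaining 12)
3 → bin 2 (remaining 7)
18 → bin 8 (remaining 12)
16 → bin 9 (remaining 14)

9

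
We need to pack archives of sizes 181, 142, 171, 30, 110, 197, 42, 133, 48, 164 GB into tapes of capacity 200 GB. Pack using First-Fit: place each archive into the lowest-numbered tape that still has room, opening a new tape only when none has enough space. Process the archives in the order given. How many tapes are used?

7

181 GB → tape 1 (remaining 19 GB)
142 GB → tape 2 (remaining 58 GB)
171 GB → tape 3 (remaining 29 GB)
30 GB → tape 2 (remaining 28 GB)
110 GB → tape 4 (remaining 90 GB)
197 GB → tape 5 (remaining 3 GB)
42 GB → tape 4 (remaining 48 GB)
133 GB → tape 6 (remaining 67 GB)
48 GB → tape 4 (remaining 0 GB)
164 GB → tape 7 (remaining 36 GB)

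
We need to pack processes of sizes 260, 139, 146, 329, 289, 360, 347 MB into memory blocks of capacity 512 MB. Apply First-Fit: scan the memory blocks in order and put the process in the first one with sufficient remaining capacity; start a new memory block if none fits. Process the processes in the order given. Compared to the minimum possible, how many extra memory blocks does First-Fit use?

0

First-Fit: [260,139] [146,329] [289] [360] [347] → 5 memory blocks.
5 processes exceed 256 MB (half the capacity), and no two of those can share a memory block, so at least 5 memory blocks are needed.
So 5 is already optimal.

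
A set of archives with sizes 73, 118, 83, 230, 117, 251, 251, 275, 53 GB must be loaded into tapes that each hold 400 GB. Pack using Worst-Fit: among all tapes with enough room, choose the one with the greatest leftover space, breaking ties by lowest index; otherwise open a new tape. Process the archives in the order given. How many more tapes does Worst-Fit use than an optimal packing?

1

Worst-Fit: [73,118,83] [230,117] [251,53] [251] [275] → 5 tapes.
Total size 1451 GB; any packing needs at least ⌈1451/400⌉ = 4 tapes.
An optimal packing achieves that bound: [275,118] [251,117] [251,83,53] [230,73] → 4 tapes.
Excess: 5 − 4 = 1.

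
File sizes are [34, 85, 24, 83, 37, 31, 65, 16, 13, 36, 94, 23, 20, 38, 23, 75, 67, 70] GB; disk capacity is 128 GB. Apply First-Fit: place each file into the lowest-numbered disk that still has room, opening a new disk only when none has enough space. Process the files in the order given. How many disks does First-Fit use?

disk 1: place 34 GB, 94 GB left
disk 1: place 85 GB, 9 GB left
disk 2: place 24 GB, 104 GB left
disk 2: place 83 GB, 21 GB left
disk 3: place 37 GB, 91 GB left
disk 3: place 31 GB, 60 GB left
disk 4: place 65 GB, 63 GB left
disk 2: place 16 GB, 5 GB left
disk 3: place 13 GB, 47 GB left
disk 3: place 36 GB, 11 GB left
disk 5: place 94 GB, 34 GB left
disk 4: place 23 GB, 40 GB left
disk 4: place 20 GB, 20 GB left
disk 6: place 38 GB, 90 GB left
disk 5: place 23 GB, 11 GB left
disk 6: place 75 GB, 15 GB left
disk 7: place 67 GB, 61 GB left
disk 8: place 70 GB, 58 GB left
Final disks: [34,85] [24,83,16] [37,31,13,36] [65,23,20] [94,23] [38,75] [67] [70].

8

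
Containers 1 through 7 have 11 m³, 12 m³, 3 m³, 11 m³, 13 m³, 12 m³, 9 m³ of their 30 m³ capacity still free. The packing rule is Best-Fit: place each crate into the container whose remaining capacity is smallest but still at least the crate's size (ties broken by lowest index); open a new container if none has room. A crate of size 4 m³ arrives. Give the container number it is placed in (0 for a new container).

Containers with room: container 1 (11 m³), container 2 (12 m³), container 4 (11 m³), container 5 (13 m³), container 6 (12 m³), container 7 (9 m³).
Tightest fit is container 7 with 9 m³ free.

7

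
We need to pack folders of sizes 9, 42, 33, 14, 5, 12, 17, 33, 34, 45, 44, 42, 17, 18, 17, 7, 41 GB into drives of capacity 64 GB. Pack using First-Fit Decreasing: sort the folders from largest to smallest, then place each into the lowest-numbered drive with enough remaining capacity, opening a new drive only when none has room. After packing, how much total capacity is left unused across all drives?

Sorted descending: 45, 44, 42, 42, 41, 34, 33, 33, 18, 17, 17, 17, 14, 12, 9, 7, 5.
Put 45 GB in drive 1; 19 GB remain.
Put 44 GB in drive 2; 20 GB remain.
Put 42 GB in drive 3; 22 GB remain.
Put 42 GB in drive 4; 22 GB remain.
Put 41 GB in drive 5; 23 GB remain.
Put 34 GB in drive 6; 30 GB remain.
Put 33 GB in drive 7; 31 GB remain.
Put 33 GB in drive 8; 31 GB remain.
Put 18 GB in drive 1; 1 GB remain.
Put 17 GB in drive 2; 3 GB remain.
Put 17 GB in drive 3; 5 GB remain.
Put 17 GB in drive 4; 5 GB remain.
Put 14 GB in drive 5; 9 GB remain.
Put 12 GB in drive 6; 18 GB remain.
Put 9 GB in drive 5; 0 GB remain.
Put 7 GB in drive 6; 11 GB remain.
Put 5 GB in drive 3; 0 GB remain.
8 drives × 64 GB = 512 GB; used 430 GB; unused 82 GB.

82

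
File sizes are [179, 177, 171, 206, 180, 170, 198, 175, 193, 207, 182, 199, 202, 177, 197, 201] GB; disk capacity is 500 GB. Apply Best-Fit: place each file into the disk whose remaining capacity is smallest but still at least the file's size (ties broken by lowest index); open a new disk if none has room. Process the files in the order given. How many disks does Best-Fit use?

8

Put 179 GB in disk 1; 321 GB remain.
Put 177 GB in disk 1; 144 GB remain.
Put 171 GB in disk 2; 329 GB remain.
Put 206 GB in disk 2; 123 GB remain.
Put 180 GB in disk 3; 320 GB remain.
Put 170 GB in disk 3; 150 GB remain.
Put 198 GB in disk 4; 302 GB remain.
Put 175 GB in disk 4; 127 GB remain.
Put 193 GB in disk 5; 307 GB remain.
Put 207 GB in disk 5; 100 GB remain.
Put 182 GB in disk 6; 318 GB remain.
Put 199 GB in disk 6; 119 GB remain.
Put 202 GB in disk 7; 298 GB remain.
Put 177 GB in disk 7; 121 GB remain.
Put 197 GB in disk 8; 303 GB remain.
Put 201 GB in disk 8; 102 GB remain.
Final disks: [179,177] [171,206] [180,170] [198,175] [193,207] [182,199] [202,177] [197,201].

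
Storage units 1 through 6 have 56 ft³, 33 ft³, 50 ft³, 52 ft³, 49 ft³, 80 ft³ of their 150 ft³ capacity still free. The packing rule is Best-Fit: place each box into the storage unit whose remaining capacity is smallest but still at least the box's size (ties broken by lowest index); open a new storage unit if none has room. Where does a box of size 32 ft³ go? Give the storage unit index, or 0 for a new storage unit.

2

Storage units with room: storage unit 1 (56 ft³), storage unit 2 (33 ft³), storage unit 3 (50 ft³), storage unit 4 (52 ft³), storage unit 5 (49 ft³), storage unit 6 (80 ft³).
Tightest fit is storage unit 2 with 33 ft³ free.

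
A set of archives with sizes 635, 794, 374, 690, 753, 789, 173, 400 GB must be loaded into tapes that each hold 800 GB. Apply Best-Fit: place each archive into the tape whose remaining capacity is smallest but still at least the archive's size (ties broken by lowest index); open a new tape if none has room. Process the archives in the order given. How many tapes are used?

7 tapes

635 GB → tape 1 (remaining 165 GB)
794 GB → tape 2 (remaining 6 GB)
374 GB → tape 3 (remaining 426 GB)
690 GB → tape 4 (remaining 110 GB)
753 GB → tape 5 (remaining 47 GB)
789 GB → tape 6 (remaining 11 GB)
173 GB → tape 3 (remaining 253 GB)
400 GB → tape 7 (remaining 400 GB)
Final tapes: [635] [794] [374,173] [690] [753] [789] [400].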